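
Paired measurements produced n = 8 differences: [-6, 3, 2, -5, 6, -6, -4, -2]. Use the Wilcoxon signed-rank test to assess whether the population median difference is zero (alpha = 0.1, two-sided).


Step 1: Drop any zero differences (none here) and take |d_i|.
|d| = [6, 3, 2, 5, 6, 6, 4, 2]
Step 2: Midrank |d_i| (ties get averaged ranks).
ranks: |6|->7, |3|->3, |2|->1.5, |5|->5, |6|->7, |6|->7, |4|->4, |2|->1.5
Step 3: Attach original signs; sum ranks with positive sign and with negative sign.
W+ = 3 + 1.5 + 7 = 11.5
W- = 7 + 5 + 7 + 4 + 1.5 = 24.5
(Check: W+ + W- = 36 should equal n(n+1)/2 = 36.)
Step 4: Test statistic W = min(W+, W-) = 11.5.
Step 5: Ties in |d|, so use the tie-corrected normal approximation.
        E[W] = n(n+1)/4 = 8*9/4 = 18.
        Tie groups: |d|=2 (t=2), |d|=6 (t=3); sum(t^3 - t) = 30.
        Var[W] = n(n+1)(2n+1)/24 - sum(t^3-t)/48 = 1224/24 - 30/48 = 50.375.
        z = (W - E[W]) / sqrt(Var[W]) = (11.5 - 18) / 7.0975 = -0.9158.
        Two-sided p = 2*Phi(z) = 0.359766.
Step 6: alpha = 0.1. fail to reject H0.

W+ = 11.5, W- = 24.5, W = min = 11.5, p = 0.359766, fail to reject H0.


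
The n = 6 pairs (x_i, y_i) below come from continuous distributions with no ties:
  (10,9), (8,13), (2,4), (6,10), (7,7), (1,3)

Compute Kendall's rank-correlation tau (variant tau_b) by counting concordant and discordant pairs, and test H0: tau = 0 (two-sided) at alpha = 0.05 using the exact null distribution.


Step 1: Enumerate the 15 unordered pairs (i,j) with i<j and classify each by sign(x_j-x_i) * sign(y_j-y_i).
  (1,2):dx=-2,dy=+4->D; (1,3):dx=-8,dy=-5->C; (1,4):dx=-4,dy=+1->D; (1,5):dx=-3,dy=-2->C
  (1,6):dx=-9,dy=-6->C; (2,3):dx=-6,dy=-9->C; (2,4):dx=-2,dy=-3->C; (2,5):dx=-1,dy=-6->C
  (2,6):dx=-7,dy=-10->C; (3,4):dx=+4,dy=+6->C; (3,5):dx=+5,dy=+3->C; (3,6):dx=-1,dy=-1->C
  (4,5):dx=+1,dy=-3->D; (4,6):dx=-5,dy=-7->C; (5,6):dx=-6,dy=-4->C
Step 2: C = 12, D = 3, total pairs = 15.
Step 3: tau = (C - D)/(n(n-1)/2) = (12 - 3)/15 = 0.600000.
Step 4: Exact two-sided p-value (enumerate n! = 720 permutations of y under H0): p = 0.136111.
Step 5: alpha = 0.05. fail to reject H0.

tau_b = 0.6000 (C=12, D=3), p = 0.136111, fail to reject H0.


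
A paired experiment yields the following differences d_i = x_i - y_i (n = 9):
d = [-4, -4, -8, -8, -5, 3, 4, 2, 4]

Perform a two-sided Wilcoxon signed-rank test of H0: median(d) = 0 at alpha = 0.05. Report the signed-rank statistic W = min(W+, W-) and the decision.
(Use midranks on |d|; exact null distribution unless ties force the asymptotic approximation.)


Step 1: Drop any zero differences (none here) and take |d_i|.
|d| = [4, 4, 8, 8, 5, 3, 4, 2, 4]
Step 2: Midrank |d_i| (ties get averaged ranks).
ranks: |4|->4.5, |4|->4.5, |8|->8.5, |8|->8.5, |5|->7, |3|->2, |4|->4.5, |2|->1, |4|->4.5
Step 3: Attach original signs; sum ranks with positive sign and with negative sign.
W+ = 2 + 4.5 + 1 + 4.5 = 12
W- = 4.5 + 4.5 + 8.5 + 8.5 + 7 = 33
(Check: W+ + W- = 45 should equal n(n+1)/2 = 45.)
Step 4: Test statistic W = min(W+, W-) = 12.
Step 5: Ties in |d|, so use the tie-corrected normal approximation.
        E[W] = n(n+1)/4 = 9*10/4 = 22.5.
        Tie groups: |d|=4 (t=4), |d|=8 (t=2); sum(t^3 - t) = 66.
        Var[W] = n(n+1)(2n+1)/24 - sum(t^3-t)/48 = 1710/24 - 66/48 = 69.875.
        z = (W - E[W]) / sqrt(Var[W]) = (12 - 22.5) / 8.3591 = -1.2561.
        Two-sided p = 2*Phi(z) = 0.209075.
Step 6: alpha = 0.05. fail to reject H0.

W+ = 12, W- = 33, W = min = 12, p = 0.209075, fail to reject H0.


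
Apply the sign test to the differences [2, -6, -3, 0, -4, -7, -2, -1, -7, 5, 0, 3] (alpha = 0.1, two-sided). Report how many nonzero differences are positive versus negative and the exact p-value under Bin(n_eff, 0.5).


Step 1: Discard zero differences. Original n = 12; n_eff = number of nonzero differences = 10.
Nonzero differences (with sign): +2, -6, -3, -4, -7, -2, -1, -7, +5, +3
Step 2: Count signs: positive = 3, negative = 7.
Step 3: Under H0: P(positive) = 0.5, so the number of positives S ~ Bin(10, 0.5).
Step 4: Two-sided exact p-value = sum of Bin(10,0.5) probabilities at or below the observed probability = 0.343750.
Step 5: alpha = 0.1. fail to reject H0.

n_eff = 10, pos = 3, neg = 7, p = 0.343750, fail to reject H0.


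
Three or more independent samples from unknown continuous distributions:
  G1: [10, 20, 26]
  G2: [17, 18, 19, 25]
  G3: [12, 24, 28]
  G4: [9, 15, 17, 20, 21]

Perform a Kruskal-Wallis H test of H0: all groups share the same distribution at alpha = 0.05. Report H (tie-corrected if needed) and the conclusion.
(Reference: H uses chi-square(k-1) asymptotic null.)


Step 1: Combine all N = 15 observations and assign midranks.
sorted (value, group, rank): (9,G4,1), (10,G1,2), (12,G3,3), (15,G4,4), (17,G2,5.5), (17,G4,5.5), (18,G2,7), (19,G2,8), (20,G1,9.5), (20,G4,9.5), (21,G4,11), (24,G3,12), (25,G2,13), (26,G1,14), (28,G3,15)
Step 2: Sum ranks within each group.
R_1 = 25.5 (n_1 = 3)
R_2 = 33.5 (n_2 = 4)
R_3 = 30 (n_3 = 3)
R_4 = 31 (n_4 = 5)
Step 3: H = 12/(N(N+1)) * sum(R_i^2/n_i) - 3(N+1)
     = 12/(15*16) * (25.5^2/3 + 33.5^2/4 + 30^2/3 + 31^2/5) - 3*16
     = 0.050000 * 989.513 - 48
     = 1.475625.
Step 4: Ties present; correction factor C = 1 - 12/(15^3 - 15) = 0.996429. Corrected H = 1.475625 / 0.996429 = 1.480914.
Step 5: Under H0, H ~ chi^2(3); p-value = 0.686682.
Step 6: alpha = 0.05. fail to reject H0.

H = 1.4809, df = 3, p = 0.686682, fail to reject H0.


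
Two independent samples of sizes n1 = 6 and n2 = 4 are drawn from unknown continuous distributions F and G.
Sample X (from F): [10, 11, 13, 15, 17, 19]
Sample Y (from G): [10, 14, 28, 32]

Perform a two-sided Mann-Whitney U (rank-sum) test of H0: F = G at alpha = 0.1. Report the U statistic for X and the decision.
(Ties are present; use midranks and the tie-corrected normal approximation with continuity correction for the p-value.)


Step 1: Combine and sort all 10 observations; assign midranks.
sorted (value, group): (10,X), (10,Y), (11,X), (13,X), (14,Y), (15,X), (17,X), (19,X), (28,Y), (32,Y)
ranks: 10->1.5, 10->1.5, 11->3, 13->4, 14->5, 15->6, 17->7, 19->8, 28->9, 32->10
Step 2: Rank sum for X: R1 = 1.5 + 3 + 4 + 6 + 7 + 8 = 29.5.
Step 3: U_X = R1 - n1(n1+1)/2 = 29.5 - 6*7/2 = 29.5 - 21 = 8.5.
       U_Y = n1*n2 - U_X = 24 - 8.5 = 15.5.
Step 4: Ties are present, so use the tie-corrected normal approximation (with continuity correction) for the p-value.
Step 5: p-value = 0.521166; compare to alpha = 0.1. fail to reject H0.

U_X = 8.5, p = 0.521166, fail to reject H0 at alpha = 0.1.


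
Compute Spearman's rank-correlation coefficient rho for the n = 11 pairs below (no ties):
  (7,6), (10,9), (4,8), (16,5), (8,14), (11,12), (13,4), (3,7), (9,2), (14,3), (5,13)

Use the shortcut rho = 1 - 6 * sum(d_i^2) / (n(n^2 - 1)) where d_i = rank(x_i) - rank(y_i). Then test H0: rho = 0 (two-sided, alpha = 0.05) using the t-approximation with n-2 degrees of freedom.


Step 1: Rank x and y separately (midranks; no ties here).
rank(x): 7->4, 10->7, 4->2, 16->11, 8->5, 11->8, 13->9, 3->1, 9->6, 14->10, 5->3
rank(y): 6->5, 9->8, 8->7, 5->4, 14->11, 12->9, 4->3, 7->6, 2->1, 3->2, 13->10
Step 2: d_i = R_x(i) - R_y(i); compute d_i^2.
  (4-5)^2=1, (7-8)^2=1, (2-7)^2=25, (11-4)^2=49, (5-11)^2=36, (8-9)^2=1, (9-3)^2=36, (1-6)^2=25, (6-1)^2=25, (10-2)^2=64, (3-10)^2=49
sum(d^2) = 312.
Step 3: rho = 1 - 6*312 / (11*(11^2 - 1)) = 1 - 1872/1320 = -0.418182.
Step 4: Under H0, t = rho * sqrt((n-2)/(1-rho^2)) = -1.3811 ~ t(9).
Step 5: Two-sided p-value from the t-distribution with 9 df = 0.200570.
Step 6: alpha = 0.05. fail to reject H0.

rho = -0.4182, p = 0.200570, fail to reject H0 at alpha = 0.05.


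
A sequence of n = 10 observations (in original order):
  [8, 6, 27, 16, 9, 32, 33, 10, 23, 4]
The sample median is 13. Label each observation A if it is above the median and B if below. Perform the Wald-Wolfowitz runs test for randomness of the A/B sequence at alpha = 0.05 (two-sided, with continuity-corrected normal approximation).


Step 1: Compute median = 13; label A = above, B = below.
Labels in order: BBAABAABAB  (n_A = 5, n_B = 5)
Step 2: Count runs R = 7.
Step 3: Under H0 (random ordering), E[R] = 2*n_A*n_B/(n_A+n_B) + 1 = 2*5*5/10 + 1 = 6.0000.
        Var[R] = 2*n_A*n_B*(2*n_A*n_B - n_A - n_B) / ((n_A+n_B)^2 * (n_A+n_B-1)) = 2000/900 = 2.2222.
        SD[R] = 1.4907.
Step 4: Continuity-corrected z = (R - 0.5 - E[R]) / SD[R] = (7 - 0.5 - 6.0000) / 1.4907 = 0.3354.
Step 5: Two-sided p-value via normal approximation = 2*(1 - Phi(|z|)) = 0.737316.
Step 6: alpha = 0.05. fail to reject H0.

R = 7, z = 0.3354, p = 0.737316, fail to reject H0.


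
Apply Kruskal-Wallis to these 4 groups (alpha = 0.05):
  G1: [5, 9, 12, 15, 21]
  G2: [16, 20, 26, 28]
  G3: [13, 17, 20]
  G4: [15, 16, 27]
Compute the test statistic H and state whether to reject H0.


Step 1: Combine all N = 15 observations and assign midranks.
sorted (value, group, rank): (5,G1,1), (9,G1,2), (12,G1,3), (13,G3,4), (15,G1,5.5), (15,G4,5.5), (16,G2,7.5), (16,G4,7.5), (17,G3,9), (20,G2,10.5), (20,G3,10.5), (21,G1,12), (26,G2,13), (27,G4,14), (28,G2,15)
Step 2: Sum ranks within each group.
R_1 = 23.5 (n_1 = 5)
R_2 = 46 (n_2 = 4)
R_3 = 23.5 (n_3 = 3)
R_4 = 27 (n_4 = 3)
Step 3: H = 12/(N(N+1)) * sum(R_i^2/n_i) - 3(N+1)
     = 12/(15*16) * (23.5^2/5 + 46^2/4 + 23.5^2/3 + 27^2/3) - 3*16
     = 0.050000 * 1066.53 - 48
     = 5.326667.
Step 4: Ties present; correction factor C = 1 - 18/(15^3 - 15) = 0.994643. Corrected H = 5.326667 / 0.994643 = 5.355356.
Step 5: Under H0, H ~ chi^2(3); p-value = 0.147550.
Step 6: alpha = 0.05. fail to reject H0.

H = 5.3554, df = 3, p = 0.147550, fail to reject H0.


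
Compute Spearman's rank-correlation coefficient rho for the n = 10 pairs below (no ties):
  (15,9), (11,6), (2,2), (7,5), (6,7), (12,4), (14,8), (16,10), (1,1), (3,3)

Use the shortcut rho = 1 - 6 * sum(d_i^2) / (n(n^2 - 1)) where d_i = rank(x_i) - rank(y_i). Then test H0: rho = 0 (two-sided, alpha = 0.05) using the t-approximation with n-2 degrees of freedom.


Step 1: Rank x and y separately (midranks; no ties here).
rank(x): 15->9, 11->6, 2->2, 7->5, 6->4, 12->7, 14->8, 16->10, 1->1, 3->3
rank(y): 9->9, 6->6, 2->2, 5->5, 7->7, 4->4, 8->8, 10->10, 1->1, 3->3
Step 2: d_i = R_x(i) - R_y(i); compute d_i^2.
  (9-9)^2=0, (6-6)^2=0, (2-2)^2=0, (5-5)^2=0, (4-7)^2=9, (7-4)^2=9, (8-8)^2=0, (10-10)^2=0, (1-1)^2=0, (3-3)^2=0
sum(d^2) = 18.
Step 3: rho = 1 - 6*18 / (10*(10^2 - 1)) = 1 - 108/990 = 0.890909.
Step 4: Under H0, t = rho * sqrt((n-2)/(1-rho^2)) = 5.5482 ~ t(8).
Step 5: Two-sided p-value from the t-distribution with 8 df = 0.000542.
Step 6: alpha = 0.05. reject H0.

rho = 0.8909, p = 0.000542, reject H0 at alpha = 0.05.


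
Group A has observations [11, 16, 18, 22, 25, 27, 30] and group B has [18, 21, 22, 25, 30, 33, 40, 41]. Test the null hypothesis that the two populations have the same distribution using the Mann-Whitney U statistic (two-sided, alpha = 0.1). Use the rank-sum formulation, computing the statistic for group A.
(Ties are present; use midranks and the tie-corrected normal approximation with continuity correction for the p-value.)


Step 1: Combine and sort all 15 observations; assign midranks.
sorted (value, group): (11,X), (16,X), (18,X), (18,Y), (21,Y), (22,X), (22,Y), (25,X), (25,Y), (27,X), (30,X), (30,Y), (33,Y), (40,Y), (41,Y)
ranks: 11->1, 16->2, 18->3.5, 18->3.5, 21->5, 22->6.5, 22->6.5, 25->8.5, 25->8.5, 27->10, 30->11.5, 30->11.5, 33->13, 40->14, 41->15
Step 2: Rank sum for X: R1 = 1 + 2 + 3.5 + 6.5 + 8.5 + 10 + 11.5 = 43.
Step 3: U_X = R1 - n1(n1+1)/2 = 43 - 7*8/2 = 43 - 28 = 15.
       U_Y = n1*n2 - U_X = 56 - 15 = 41.
Step 4: Ties are present, so use the tie-corrected normal approximation (with continuity correction) for the p-value.
Step 5: p-value = 0.146561; compare to alpha = 0.1. fail to reject H0.

U_X = 15, p = 0.146561, fail to reject H0 at alpha = 0.1.


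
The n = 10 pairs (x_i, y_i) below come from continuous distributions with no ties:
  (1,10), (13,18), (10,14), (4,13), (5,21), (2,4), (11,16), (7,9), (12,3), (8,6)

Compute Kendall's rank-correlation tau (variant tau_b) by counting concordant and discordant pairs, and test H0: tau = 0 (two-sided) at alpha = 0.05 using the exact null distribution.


Step 1: Enumerate the 45 unordered pairs (i,j) with i<j and classify each by sign(x_j-x_i) * sign(y_j-y_i).
  (1,2):dx=+12,dy=+8->C; (1,3):dx=+9,dy=+4->C; (1,4):dx=+3,dy=+3->C; (1,5):dx=+4,dy=+11->C
  (1,6):dx=+1,dy=-6->D; (1,7):dx=+10,dy=+6->C; (1,8):dx=+6,dy=-1->D; (1,9):dx=+11,dy=-7->D
  (1,10):dx=+7,dy=-4->D; (2,3):dx=-3,dy=-4->C; (2,4):dx=-9,dy=-5->C; (2,5):dx=-8,dy=+3->D
  (2,6):dx=-11,dy=-14->C; (2,7):dx=-2,dy=-2->C; (2,8):dx=-6,dy=-9->C; (2,9):dx=-1,dy=-15->C
  (2,10):dx=-5,dy=-12->C; (3,4):dx=-6,dy=-1->C; (3,5):dx=-5,dy=+7->D; (3,6):dx=-8,dy=-10->C
  (3,7):dx=+1,dy=+2->C; (3,8):dx=-3,dy=-5->C; (3,9):dx=+2,dy=-11->D; (3,10):dx=-2,dy=-8->C
  (4,5):dx=+1,dy=+8->C; (4,6):dx=-2,dy=-9->C; (4,7):dx=+7,dy=+3->C; (4,8):dx=+3,dy=-4->D
  (4,9):dx=+8,dy=-10->D; (4,10):dx=+4,dy=-7->D; (5,6):dx=-3,dy=-17->C; (5,7):dx=+6,dy=-5->D
  (5,8):dx=+2,dy=-12->D; (5,9):dx=+7,dy=-18->D; (5,10):dx=+3,dy=-15->D; (6,7):dx=+9,dy=+12->C
  (6,8):dx=+5,dy=+5->C; (6,9):dx=+10,dy=-1->D; (6,10):dx=+6,dy=+2->C; (7,8):dx=-4,dy=-7->C
  (7,9):dx=+1,dy=-13->D; (7,10):dx=-3,dy=-10->C; (8,9):dx=+5,dy=-6->D; (8,10):dx=+1,dy=-3->D
  (9,10):dx=-4,dy=+3->D
Step 2: C = 26, D = 19, total pairs = 45.
Step 3: tau = (C - D)/(n(n-1)/2) = (26 - 19)/45 = 0.155556.
Step 4: Exact two-sided p-value (enumerate n! = 3628800 permutations of y under H0): p = 0.600654.
Step 5: alpha = 0.05. fail to reject H0.

tau_b = 0.1556 (C=26, D=19), p = 0.600654, fail to reject H0.


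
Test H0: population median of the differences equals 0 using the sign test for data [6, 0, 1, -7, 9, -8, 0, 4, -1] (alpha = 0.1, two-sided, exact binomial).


Step 1: Discard zero differences. Original n = 9; n_eff = number of nonzero differences = 7.
Nonzero differences (with sign): +6, +1, -7, +9, -8, +4, -1
Step 2: Count signs: positive = 4, negative = 3.
Step 3: Under H0: P(positive) = 0.5, so the number of positives S ~ Bin(7, 0.5).
Step 4: Two-sided exact p-value = sum of Bin(7,0.5) probabilities at or below the observed probability = 1.000000.
Step 5: alpha = 0.1. fail to reject H0.

n_eff = 7, pos = 4, neg = 3, p = 1.000000, fail to reject H0.


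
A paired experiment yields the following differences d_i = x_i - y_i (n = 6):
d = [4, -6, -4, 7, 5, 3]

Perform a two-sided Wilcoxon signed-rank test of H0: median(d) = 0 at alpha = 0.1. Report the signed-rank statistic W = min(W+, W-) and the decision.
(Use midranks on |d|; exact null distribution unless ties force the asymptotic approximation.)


Step 1: Drop any zero differences (none here) and take |d_i|.
|d| = [4, 6, 4, 7, 5, 3]
Step 2: Midrank |d_i| (ties get averaged ranks).
ranks: |4|->2.5, |6|->5, |4|->2.5, |7|->6, |5|->4, |3|->1
Step 3: Attach original signs; sum ranks with positive sign and with negative sign.
W+ = 2.5 + 6 + 4 + 1 = 13.5
W- = 5 + 2.5 = 7.5
(Check: W+ + W- = 21 should equal n(n+1)/2 = 21.)
Step 4: Test statistic W = min(W+, W-) = 7.5.
Step 5: Ties in |d|, so use the tie-corrected normal approximation.
        E[W] = n(n+1)/4 = 6*7/4 = 10.5.
        Tie groups: |d|=4 (t=2); sum(t^3 - t) = 6.
        Var[W] = n(n+1)(2n+1)/24 - sum(t^3-t)/48 = 546/24 - 6/48 = 22.625.
        z = (W - E[W]) / sqrt(Var[W]) = (7.5 - 10.5) / 4.7566 = -0.6307.
        Two-sided p = 2*Phi(z) = 0.528233.
Step 6: alpha = 0.1. fail to reject H0.

W+ = 13.5, W- = 7.5, W = min = 7.5, p = 0.528233, fail to reject H0.


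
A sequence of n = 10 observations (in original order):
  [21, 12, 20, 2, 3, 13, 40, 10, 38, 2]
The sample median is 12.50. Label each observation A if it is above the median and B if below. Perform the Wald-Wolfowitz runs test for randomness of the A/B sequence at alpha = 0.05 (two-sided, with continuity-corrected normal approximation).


Step 1: Compute median = 12.50; label A = above, B = below.
Labels in order: ABABBAABAB  (n_A = 5, n_B = 5)
Step 2: Count runs R = 8.
Step 3: Under H0 (random ordering), E[R] = 2*n_A*n_B/(n_A+n_B) + 1 = 2*5*5/10 + 1 = 6.0000.
        Var[R] = 2*n_A*n_B*(2*n_A*n_B - n_A - n_B) / ((n_A+n_B)^2 * (n_A+n_B-1)) = 2000/900 = 2.2222.
        SD[R] = 1.4907.
Step 4: Continuity-corrected z = (R - 0.5 - E[R]) / SD[R] = (8 - 0.5 - 6.0000) / 1.4907 = 1.0062.
Step 5: Two-sided p-value via normal approximation = 2*(1 - Phi(|z|)) = 0.314305.
Step 6: alpha = 0.05. fail to reject H0.

R = 8, z = 1.0062, p = 0.314305, fail to reject H0.


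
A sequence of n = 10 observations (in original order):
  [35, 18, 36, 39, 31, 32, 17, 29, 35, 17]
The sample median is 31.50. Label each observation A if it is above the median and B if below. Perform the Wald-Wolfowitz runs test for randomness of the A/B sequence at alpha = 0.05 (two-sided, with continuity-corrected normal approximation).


Step 1: Compute median = 31.50; label A = above, B = below.
Labels in order: ABAABABBAB  (n_A = 5, n_B = 5)
Step 2: Count runs R = 8.
Step 3: Under H0 (random ordering), E[R] = 2*n_A*n_B/(n_A+n_B) + 1 = 2*5*5/10 + 1 = 6.0000.
        Var[R] = 2*n_A*n_B*(2*n_A*n_B - n_A - n_B) / ((n_A+n_B)^2 * (n_A+n_B-1)) = 2000/900 = 2.2222.
        SD[R] = 1.4907.
Step 4: Continuity-corrected z = (R - 0.5 - E[R]) / SD[R] = (8 - 0.5 - 6.0000) / 1.4907 = 1.0062.
Step 5: Two-sided p-value via normal approximation = 2*(1 - Phi(|z|)) = 0.314305.
Step 6: alpha = 0.05. fail to reject H0.

R = 8, z = 1.0062, p = 0.314305, fail to reject H0.


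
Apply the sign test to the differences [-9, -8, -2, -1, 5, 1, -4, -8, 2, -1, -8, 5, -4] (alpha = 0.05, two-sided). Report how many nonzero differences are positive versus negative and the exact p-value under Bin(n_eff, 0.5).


Step 1: Discard zero differences. Original n = 13; n_eff = number of nonzero differences = 13.
Nonzero differences (with sign): -9, -8, -2, -1, +5, +1, -4, -8, +2, -1, -8, +5, -4
Step 2: Count signs: positive = 4, negative = 9.
Step 3: Under H0: P(positive) = 0.5, so the number of positives S ~ Bin(13, 0.5).
Step 4: Two-sided exact p-value = sum of Bin(13,0.5) probabilities at or below the observed probability = 0.266846.
Step 5: alpha = 0.05. fail to reject H0.

n_eff = 13, pos = 4, neg = 9, p = 0.266846, fail to reject H0.


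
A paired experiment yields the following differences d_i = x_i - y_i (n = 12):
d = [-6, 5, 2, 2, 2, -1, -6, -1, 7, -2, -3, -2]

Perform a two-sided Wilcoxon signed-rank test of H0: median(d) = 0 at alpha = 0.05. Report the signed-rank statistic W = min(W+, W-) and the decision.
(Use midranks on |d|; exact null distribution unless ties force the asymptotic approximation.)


Step 1: Drop any zero differences (none here) and take |d_i|.
|d| = [6, 5, 2, 2, 2, 1, 6, 1, 7, 2, 3, 2]
Step 2: Midrank |d_i| (ties get averaged ranks).
ranks: |6|->10.5, |5|->9, |2|->5, |2|->5, |2|->5, |1|->1.5, |6|->10.5, |1|->1.5, |7|->12, |2|->5, |3|->8, |2|->5
Step 3: Attach original signs; sum ranks with positive sign and with negative sign.
W+ = 9 + 5 + 5 + 5 + 12 = 36
W- = 10.5 + 1.5 + 10.5 + 1.5 + 5 + 8 + 5 = 42
(Check: W+ + W- = 78 should equal n(n+1)/2 = 78.)
Step 4: Test statistic W = min(W+, W-) = 36.
Step 5: Ties in |d|, so use the tie-corrected normal approximation.
        E[W] = n(n+1)/4 = 12*13/4 = 39.
        Tie groups: |d|=1 (t=2), |d|=2 (t=5), |d|=6 (t=2); sum(t^3 - t) = 132.
        Var[W] = n(n+1)(2n+1)/24 - sum(t^3-t)/48 = 3900/24 - 132/48 = 159.75.
        z = (W - E[W]) / sqrt(Var[W]) = (36 - 39) / 12.6392 = -0.2374.
        Two-sided p = 2*Phi(z) = 0.812380.
Step 6: alpha = 0.05. fail to reject H0.

W+ = 36, W- = 42, W = min = 36, p = 0.812380, fail to reject H0.


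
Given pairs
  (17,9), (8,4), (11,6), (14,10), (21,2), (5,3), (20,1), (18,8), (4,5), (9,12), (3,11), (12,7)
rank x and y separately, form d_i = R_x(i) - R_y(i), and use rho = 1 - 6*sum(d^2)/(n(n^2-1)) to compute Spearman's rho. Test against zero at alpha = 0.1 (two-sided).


Step 1: Rank x and y separately (midranks; no ties here).
rank(x): 17->9, 8->4, 11->6, 14->8, 21->12, 5->3, 20->11, 18->10, 4->2, 9->5, 3->1, 12->7
rank(y): 9->9, 4->4, 6->6, 10->10, 2->2, 3->3, 1->1, 8->8, 5->5, 12->12, 11->11, 7->7
Step 2: d_i = R_x(i) - R_y(i); compute d_i^2.
  (9-9)^2=0, (4-4)^2=0, (6-6)^2=0, (8-10)^2=4, (12-2)^2=100, (3-3)^2=0, (11-1)^2=100, (10-8)^2=4, (2-5)^2=9, (5-12)^2=49, (1-11)^2=100, (7-7)^2=0
sum(d^2) = 366.
Step 3: rho = 1 - 6*366 / (12*(12^2 - 1)) = 1 - 2196/1716 = -0.279720.
Step 4: Under H0, t = rho * sqrt((n-2)/(1-rho^2)) = -0.9213 ~ t(10).
Step 5: Two-sided p-value from the t-distribution with 10 df = 0.378569.
Step 6: alpha = 0.1. fail to reject H0.

rho = -0.2797, p = 0.378569, fail to reject H0 at alpha = 0.1.


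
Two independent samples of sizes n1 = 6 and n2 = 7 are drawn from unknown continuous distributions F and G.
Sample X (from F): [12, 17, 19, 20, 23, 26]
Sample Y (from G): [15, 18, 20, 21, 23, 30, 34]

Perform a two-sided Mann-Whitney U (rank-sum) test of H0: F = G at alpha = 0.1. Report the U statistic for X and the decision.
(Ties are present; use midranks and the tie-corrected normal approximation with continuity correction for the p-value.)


Step 1: Combine and sort all 13 observations; assign midranks.
sorted (value, group): (12,X), (15,Y), (17,X), (18,Y), (19,X), (20,X), (20,Y), (21,Y), (23,X), (23,Y), (26,X), (30,Y), (34,Y)
ranks: 12->1, 15->2, 17->3, 18->4, 19->5, 20->6.5, 20->6.5, 21->8, 23->9.5, 23->9.5, 26->11, 30->12, 34->13
Step 2: Rank sum for X: R1 = 1 + 3 + 5 + 6.5 + 9.5 + 11 = 36.
Step 3: U_X = R1 - n1(n1+1)/2 = 36 - 6*7/2 = 36 - 21 = 15.
       U_Y = n1*n2 - U_X = 42 - 15 = 27.
Step 4: Ties are present, so use the tie-corrected normal approximation (with continuity correction) for the p-value.
Step 5: p-value = 0.430766; compare to alpha = 0.1. fail to reject H0.

U_X = 15, p = 0.430766, fail to reject H0 at alpha = 0.1.


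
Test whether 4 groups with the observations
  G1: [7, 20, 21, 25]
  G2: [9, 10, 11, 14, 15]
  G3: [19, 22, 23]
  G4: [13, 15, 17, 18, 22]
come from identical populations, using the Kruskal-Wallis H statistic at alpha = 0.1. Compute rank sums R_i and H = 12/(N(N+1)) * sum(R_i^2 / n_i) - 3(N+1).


Step 1: Combine all N = 17 observations and assign midranks.
sorted (value, group, rank): (7,G1,1), (9,G2,2), (10,G2,3), (11,G2,4), (13,G4,5), (14,G2,6), (15,G2,7.5), (15,G4,7.5), (17,G4,9), (18,G4,10), (19,G3,11), (20,G1,12), (21,G1,13), (22,G3,14.5), (22,G4,14.5), (23,G3,16), (25,G1,17)
Step 2: Sum ranks within each group.
R_1 = 43 (n_1 = 4)
R_2 = 22.5 (n_2 = 5)
R_3 = 41.5 (n_3 = 3)
R_4 = 46 (n_4 = 5)
Step 3: H = 12/(N(N+1)) * sum(R_i^2/n_i) - 3(N+1)
     = 12/(17*18) * (43^2/4 + 22.5^2/5 + 41.5^2/3 + 46^2/5) - 3*18
     = 0.039216 * 1560.78 - 54
     = 7.207190.
Step 4: Ties present; correction factor C = 1 - 12/(17^3 - 17) = 0.997549. Corrected H = 7.207190 / 0.997549 = 7.224898.
Step 5: Under H0, H ~ chi^2(3); p-value = 0.065065.
Step 6: alpha = 0.1. reject H0.

H = 7.2249, df = 3, p = 0.065065, reject H0.


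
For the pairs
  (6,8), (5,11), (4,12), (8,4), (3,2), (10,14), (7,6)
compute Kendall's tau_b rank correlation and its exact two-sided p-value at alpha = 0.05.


Step 1: Enumerate the 21 unordered pairs (i,j) with i<j and classify each by sign(x_j-x_i) * sign(y_j-y_i).
  (1,2):dx=-1,dy=+3->D; (1,3):dx=-2,dy=+4->D; (1,4):dx=+2,dy=-4->D; (1,5):dx=-3,dy=-6->C
  (1,6):dx=+4,dy=+6->C; (1,7):dx=+1,dy=-2->D; (2,3):dx=-1,dy=+1->D; (2,4):dx=+3,dy=-7->D
  (2,5):dx=-2,dy=-9->C; (2,6):dx=+5,dy=+3->C; (2,7):dx=+2,dy=-5->D; (3,4):dx=+4,dy=-8->D
  (3,5):dx=-1,dy=-10->C; (3,6):dx=+6,dy=+2->C; (3,7):dx=+3,dy=-6->D; (4,5):dx=-5,dy=-2->C
  (4,6):dx=+2,dy=+10->C; (4,7):dx=-1,dy=+2->D; (5,6):dx=+7,dy=+12->C; (5,7):dx=+4,dy=+4->C
  (6,7):dx=-3,dy=-8->C
Step 2: C = 11, D = 10, total pairs = 21.
Step 3: tau = (C - D)/(n(n-1)/2) = (11 - 10)/21 = 0.047619.
Step 4: Exact two-sided p-value (enumerate n! = 5040 permutations of y under H0): p = 1.000000.
Step 5: alpha = 0.05. fail to reject H0.

tau_b = 0.0476 (C=11, D=10), p = 1.000000, fail to reject H0.


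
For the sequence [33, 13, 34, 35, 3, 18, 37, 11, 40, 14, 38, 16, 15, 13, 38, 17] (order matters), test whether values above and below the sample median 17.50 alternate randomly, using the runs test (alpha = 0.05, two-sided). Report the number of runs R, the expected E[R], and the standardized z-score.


Step 1: Compute median = 17.50; label A = above, B = below.
Labels in order: ABAABAABABABBBAB  (n_A = 8, n_B = 8)
Step 2: Count runs R = 12.
Step 3: Under H0 (random ordering), E[R] = 2*n_A*n_B/(n_A+n_B) + 1 = 2*8*8/16 + 1 = 9.0000.
        Var[R] = 2*n_A*n_B*(2*n_A*n_B - n_A - n_B) / ((n_A+n_B)^2 * (n_A+n_B-1)) = 14336/3840 = 3.7333.
        SD[R] = 1.9322.
Step 4: Continuity-corrected z = (R - 0.5 - E[R]) / SD[R] = (12 - 0.5 - 9.0000) / 1.9322 = 1.2939.
Step 5: Two-sided p-value via normal approximation = 2*(1 - Phi(|z|)) = 0.195709.
Step 6: alpha = 0.05. fail to reject H0.

R = 12, z = 1.2939, p = 0.195709, fail to reject H0.


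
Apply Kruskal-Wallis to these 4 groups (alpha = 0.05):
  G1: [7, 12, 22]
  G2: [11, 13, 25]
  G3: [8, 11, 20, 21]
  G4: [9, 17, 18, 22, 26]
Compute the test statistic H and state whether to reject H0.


Step 1: Combine all N = 15 observations and assign midranks.
sorted (value, group, rank): (7,G1,1), (8,G3,2), (9,G4,3), (11,G2,4.5), (11,G3,4.5), (12,G1,6), (13,G2,7), (17,G4,8), (18,G4,9), (20,G3,10), (21,G3,11), (22,G1,12.5), (22,G4,12.5), (25,G2,14), (26,G4,15)
Step 2: Sum ranks within each group.
R_1 = 19.5 (n_1 = 3)
R_2 = 25.5 (n_2 = 3)
R_3 = 27.5 (n_3 = 4)
R_4 = 47.5 (n_4 = 5)
Step 3: H = 12/(N(N+1)) * sum(R_i^2/n_i) - 3(N+1)
     = 12/(15*16) * (19.5^2/3 + 25.5^2/3 + 27.5^2/4 + 47.5^2/5) - 3*16
     = 0.050000 * 983.812 - 48
     = 1.190625.
Step 4: Ties present; correction factor C = 1 - 12/(15^3 - 15) = 0.996429. Corrected H = 1.190625 / 0.996429 = 1.194892.
Step 5: Under H0, H ~ chi^2(3); p-value = 0.754230.
Step 6: alpha = 0.05. fail to reject H0.

H = 1.1949, df = 3, p = 0.754230, fail to reject H0.


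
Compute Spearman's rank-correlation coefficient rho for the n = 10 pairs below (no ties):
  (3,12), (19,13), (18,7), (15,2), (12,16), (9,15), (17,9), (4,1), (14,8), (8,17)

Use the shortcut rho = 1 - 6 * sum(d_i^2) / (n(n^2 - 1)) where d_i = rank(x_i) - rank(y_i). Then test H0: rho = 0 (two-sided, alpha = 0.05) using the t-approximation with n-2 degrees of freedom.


Step 1: Rank x and y separately (midranks; no ties here).
rank(x): 3->1, 19->10, 18->9, 15->7, 12->5, 9->4, 17->8, 4->2, 14->6, 8->3
rank(y): 12->6, 13->7, 7->3, 2->2, 16->9, 15->8, 9->5, 1->1, 8->4, 17->10
Step 2: d_i = R_x(i) - R_y(i); compute d_i^2.
  (1-6)^2=25, (10-7)^2=9, (9-3)^2=36, (7-2)^2=25, (5-9)^2=16, (4-8)^2=16, (8-5)^2=9, (2-1)^2=1, (6-4)^2=4, (3-10)^2=49
sum(d^2) = 190.
Step 3: rho = 1 - 6*190 / (10*(10^2 - 1)) = 1 - 1140/990 = -0.151515.
Step 4: Under H0, t = rho * sqrt((n-2)/(1-rho^2)) = -0.4336 ~ t(8).
Step 5: Two-sided p-value from the t-distribution with 8 df = 0.676065.
Step 6: alpha = 0.05. fail to reject H0.

rho = -0.1515, p = 0.676065, fail to reject H0 at alpha = 0.05.


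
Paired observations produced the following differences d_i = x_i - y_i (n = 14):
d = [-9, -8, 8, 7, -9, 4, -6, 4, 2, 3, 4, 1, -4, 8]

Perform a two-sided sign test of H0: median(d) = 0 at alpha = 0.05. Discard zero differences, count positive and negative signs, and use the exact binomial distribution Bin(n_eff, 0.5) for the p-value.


Step 1: Discard zero differences. Original n = 14; n_eff = number of nonzero differences = 14.
Nonzero differences (with sign): -9, -8, +8, +7, -9, +4, -6, +4, +2, +3, +4, +1, -4, +8
Step 2: Count signs: positive = 9, negative = 5.
Step 3: Under H0: P(positive) = 0.5, so the number of positives S ~ Bin(14, 0.5).
Step 4: Two-sided exact p-value = sum of Bin(14,0.5) probabilities at or below the observed probability = 0.423950.
Step 5: alpha = 0.05. fail to reject H0.

n_eff = 14, pos = 9, neg = 5, p = 0.423950, fail to reject H0.


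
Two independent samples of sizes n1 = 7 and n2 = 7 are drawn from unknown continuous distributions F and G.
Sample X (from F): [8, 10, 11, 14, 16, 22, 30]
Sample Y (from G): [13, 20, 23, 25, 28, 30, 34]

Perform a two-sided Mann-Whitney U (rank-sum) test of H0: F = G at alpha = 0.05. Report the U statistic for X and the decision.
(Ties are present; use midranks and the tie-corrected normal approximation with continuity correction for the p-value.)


Step 1: Combine and sort all 14 observations; assign midranks.
sorted (value, group): (8,X), (10,X), (11,X), (13,Y), (14,X), (16,X), (20,Y), (22,X), (23,Y), (25,Y), (28,Y), (30,X), (30,Y), (34,Y)
ranks: 8->1, 10->2, 11->3, 13->4, 14->5, 16->6, 20->7, 22->8, 23->9, 25->10, 28->11, 30->12.5, 30->12.5, 34->14
Step 2: Rank sum for X: R1 = 1 + 2 + 3 + 5 + 6 + 8 + 12.5 = 37.5.
Step 3: U_X = R1 - n1(n1+1)/2 = 37.5 - 7*8/2 = 37.5 - 28 = 9.5.
       U_Y = n1*n2 - U_X = 49 - 9.5 = 39.5.
Step 4: Ties are present, so use the tie-corrected normal approximation (with continuity correction) for the p-value.
Step 5: p-value = 0.063627; compare to alpha = 0.05. fail to reject H0.

U_X = 9.5, p = 0.063627, fail to reject H0 at alpha = 0.05.


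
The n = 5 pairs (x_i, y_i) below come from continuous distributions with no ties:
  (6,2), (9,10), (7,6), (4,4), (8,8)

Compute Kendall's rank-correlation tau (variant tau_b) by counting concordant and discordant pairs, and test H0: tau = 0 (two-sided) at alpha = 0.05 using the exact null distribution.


Step 1: Enumerate the 10 unordered pairs (i,j) with i<j and classify each by sign(x_j-x_i) * sign(y_j-y_i).
  (1,2):dx=+3,dy=+8->C; (1,3):dx=+1,dy=+4->C; (1,4):dx=-2,dy=+2->D; (1,5):dx=+2,dy=+6->C
  (2,3):dx=-2,dy=-4->C; (2,4):dx=-5,dy=-6->C; (2,5):dx=-1,dy=-2->C; (3,4):dx=-3,dy=-2->C
  (3,5):dx=+1,dy=+2->C; (4,5):dx=+4,dy=+4->C
Step 2: C = 9, D = 1, total pairs = 10.
Step 3: tau = (C - D)/(n(n-1)/2) = (9 - 1)/10 = 0.800000.
Step 4: Exact two-sided p-value (enumerate n! = 120 permutations of y under H0): p = 0.083333.
Step 5: alpha = 0.05. fail to reject H0.

tau_b = 0.8000 (C=9, D=1), p = 0.083333, fail to reject H0.


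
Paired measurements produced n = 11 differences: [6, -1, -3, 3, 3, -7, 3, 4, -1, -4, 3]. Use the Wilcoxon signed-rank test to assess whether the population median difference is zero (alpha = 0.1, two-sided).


Step 1: Drop any zero differences (none here) and take |d_i|.
|d| = [6, 1, 3, 3, 3, 7, 3, 4, 1, 4, 3]
Step 2: Midrank |d_i| (ties get averaged ranks).
ranks: |6|->10, |1|->1.5, |3|->5, |3|->5, |3|->5, |7|->11, |3|->5, |4|->8.5, |1|->1.5, |4|->8.5, |3|->5
Step 3: Attach original signs; sum ranks with positive sign and with negative sign.
W+ = 10 + 5 + 5 + 5 + 8.5 + 5 = 38.5
W- = 1.5 + 5 + 11 + 1.5 + 8.5 = 27.5
(Check: W+ + W- = 66 should equal n(n+1)/2 = 66.)
Step 4: Test statistic W = min(W+, W-) = 27.5.
Step 5: Ties in |d|, so use the tie-corrected normal approximation.
        E[W] = n(n+1)/4 = 11*12/4 = 33.
        Tie groups: |d|=1 (t=2), |d|=3 (t=5), |d|=4 (t=2); sum(t^3 - t) = 132.
        Var[W] = n(n+1)(2n+1)/24 - sum(t^3-t)/48 = 3036/24 - 132/48 = 123.75.
        z = (W - E[W]) / sqrt(Var[W]) = (27.5 - 33) / 11.1243 = -0.4944.
        Two-sided p = 2*Phi(z) = 0.621014.
Step 6: alpha = 0.1. fail to reject H0.

W+ = 38.5, W- = 27.5, W = min = 27.5, p = 0.621014, fail to reject H0.


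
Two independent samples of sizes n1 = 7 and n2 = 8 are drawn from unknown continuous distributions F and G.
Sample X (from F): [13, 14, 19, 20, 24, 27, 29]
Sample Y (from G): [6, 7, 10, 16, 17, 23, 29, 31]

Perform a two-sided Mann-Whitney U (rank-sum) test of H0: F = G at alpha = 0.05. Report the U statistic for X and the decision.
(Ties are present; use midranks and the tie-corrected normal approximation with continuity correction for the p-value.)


Step 1: Combine and sort all 15 observations; assign midranks.
sorted (value, group): (6,Y), (7,Y), (10,Y), (13,X), (14,X), (16,Y), (17,Y), (19,X), (20,X), (23,Y), (24,X), (27,X), (29,X), (29,Y), (31,Y)
ranks: 6->1, 7->2, 10->3, 13->4, 14->5, 16->6, 17->7, 19->8, 20->9, 23->10, 24->11, 27->12, 29->13.5, 29->13.5, 31->15
Step 2: Rank sum for X: R1 = 4 + 5 + 8 + 9 + 11 + 12 + 13.5 = 62.5.
Step 3: U_X = R1 - n1(n1+1)/2 = 62.5 - 7*8/2 = 62.5 - 28 = 34.5.
       U_Y = n1*n2 - U_X = 56 - 34.5 = 21.5.
Step 4: Ties are present, so use the tie-corrected normal approximation (with continuity correction) for the p-value.
Step 5: p-value = 0.487064; compare to alpha = 0.05. fail to reject H0.

U_X = 34.5, p = 0.487064, fail to reject H0 at alpha = 0.05.


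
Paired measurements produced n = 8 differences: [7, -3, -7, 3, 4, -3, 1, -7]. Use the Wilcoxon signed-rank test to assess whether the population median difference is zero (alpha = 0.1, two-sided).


Step 1: Drop any zero differences (none here) and take |d_i|.
|d| = [7, 3, 7, 3, 4, 3, 1, 7]
Step 2: Midrank |d_i| (ties get averaged ranks).
ranks: |7|->7, |3|->3, |7|->7, |3|->3, |4|->5, |3|->3, |1|->1, |7|->7
Step 3: Attach original signs; sum ranks with positive sign and with negative sign.
W+ = 7 + 3 + 5 + 1 = 16
W- = 3 + 7 + 3 + 7 = 20
(Check: W+ + W- = 36 should equal n(n+1)/2 = 36.)
Step 4: Test statistic W = min(W+, W-) = 16.
Step 5: Ties in |d|, so use the tie-corrected normal approximation.
        E[W] = n(n+1)/4 = 8*9/4 = 18.
        Tie groups: |d|=3 (t=3), |d|=7 (t=3); sum(t^3 - t) = 48.
        Var[W] = n(n+1)(2n+1)/24 - sum(t^3-t)/48 = 1224/24 - 48/48 = 50.
        z = (W - E[W]) / sqrt(Var[W]) = (16 - 18) / 7.0711 = -0.2828.
        Two-sided p = 2*Phi(z) = 0.777297.
Step 6: alpha = 0.1. fail to reject H0.

W+ = 16, W- = 20, W = min = 16, p = 0.777297, fail to reject H0.


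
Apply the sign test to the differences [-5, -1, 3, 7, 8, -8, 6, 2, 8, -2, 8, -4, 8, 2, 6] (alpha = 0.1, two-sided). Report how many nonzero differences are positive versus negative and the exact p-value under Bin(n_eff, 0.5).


Step 1: Discard zero differences. Original n = 15; n_eff = number of nonzero differences = 15.
Nonzero differences (with sign): -5, -1, +3, +7, +8, -8, +6, +2, +8, -2, +8, -4, +8, +2, +6
Step 2: Count signs: positive = 10, negative = 5.
Step 3: Under H0: P(positive) = 0.5, so the number of positives S ~ Bin(15, 0.5).
Step 4: Two-sided exact p-value = sum of Bin(15,0.5) probabilities at or below the observed probability = 0.301758.
Step 5: alpha = 0.1. fail to reject H0.

n_eff = 15, pos = 10, neg = 5, p = 0.301758, fail to reject H0.


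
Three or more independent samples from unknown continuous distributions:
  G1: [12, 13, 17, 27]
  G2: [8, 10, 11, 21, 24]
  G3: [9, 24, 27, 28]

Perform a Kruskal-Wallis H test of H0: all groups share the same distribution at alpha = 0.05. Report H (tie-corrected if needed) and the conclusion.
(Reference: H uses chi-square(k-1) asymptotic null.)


Step 1: Combine all N = 13 observations and assign midranks.
sorted (value, group, rank): (8,G2,1), (9,G3,2), (10,G2,3), (11,G2,4), (12,G1,5), (13,G1,6), (17,G1,7), (21,G2,8), (24,G2,9.5), (24,G3,9.5), (27,G1,11.5), (27,G3,11.5), (28,G3,13)
Step 2: Sum ranks within each group.
R_1 = 29.5 (n_1 = 4)
R_2 = 25.5 (n_2 = 5)
R_3 = 36 (n_3 = 4)
Step 3: H = 12/(N(N+1)) * sum(R_i^2/n_i) - 3(N+1)
     = 12/(13*14) * (29.5^2/4 + 25.5^2/5 + 36^2/4) - 3*14
     = 0.065934 * 671.612 - 42
     = 2.282143.
Step 4: Ties present; correction factor C = 1 - 12/(13^3 - 13) = 0.994505. Corrected H = 2.282143 / 0.994505 = 2.294751.
Step 5: Under H0, H ~ chi^2(2); p-value = 0.317469.
Step 6: alpha = 0.05. fail to reject H0.

H = 2.2948, df = 2, p = 0.317469, fail to reject H0.


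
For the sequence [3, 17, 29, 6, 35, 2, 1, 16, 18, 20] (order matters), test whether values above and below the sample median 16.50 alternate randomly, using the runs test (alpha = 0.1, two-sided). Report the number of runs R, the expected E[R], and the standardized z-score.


Step 1: Compute median = 16.50; label A = above, B = below.
Labels in order: BAABABBBAA  (n_A = 5, n_B = 5)
Step 2: Count runs R = 6.
Step 3: Under H0 (random ordering), E[R] = 2*n_A*n_B/(n_A+n_B) + 1 = 2*5*5/10 + 1 = 6.0000.
        Var[R] = 2*n_A*n_B*(2*n_A*n_B - n_A - n_B) / ((n_A+n_B)^2 * (n_A+n_B-1)) = 2000/900 = 2.2222.
        SD[R] = 1.4907.
Step 4: R = E[R], so z = 0 with no continuity correction.
Step 5: Two-sided p-value via normal approximation = 2*(1 - Phi(|z|)) = 1.000000.
Step 6: alpha = 0.1. fail to reject H0.

R = 6, z = 0.0000, p = 1.000000, fail to reject H0.


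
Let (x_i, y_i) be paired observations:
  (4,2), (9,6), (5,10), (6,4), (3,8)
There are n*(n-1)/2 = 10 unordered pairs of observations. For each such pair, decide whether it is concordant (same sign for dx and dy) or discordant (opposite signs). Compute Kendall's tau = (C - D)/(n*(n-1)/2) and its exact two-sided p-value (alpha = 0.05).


Step 1: Enumerate the 10 unordered pairs (i,j) with i<j and classify each by sign(x_j-x_i) * sign(y_j-y_i).
  (1,2):dx=+5,dy=+4->C; (1,3):dx=+1,dy=+8->C; (1,4):dx=+2,dy=+2->C; (1,5):dx=-1,dy=+6->D
  (2,3):dx=-4,dy=+4->D; (2,4):dx=-3,dy=-2->C; (2,5):dx=-6,dy=+2->D; (3,4):dx=+1,dy=-6->D
  (3,5):dx=-2,dy=-2->C; (4,5):dx=-3,dy=+4->D
Step 2: C = 5, D = 5, total pairs = 10.
Step 3: tau = (C - D)/(n(n-1)/2) = (5 - 5)/10 = 0.000000.
Step 4: Exact two-sided p-value (enumerate n! = 120 permutations of y under H0): p = 1.000000.
Step 5: alpha = 0.05. fail to reject H0.

tau_b = 0.0000 (C=5, D=5), p = 1.000000, fail to reject H0.


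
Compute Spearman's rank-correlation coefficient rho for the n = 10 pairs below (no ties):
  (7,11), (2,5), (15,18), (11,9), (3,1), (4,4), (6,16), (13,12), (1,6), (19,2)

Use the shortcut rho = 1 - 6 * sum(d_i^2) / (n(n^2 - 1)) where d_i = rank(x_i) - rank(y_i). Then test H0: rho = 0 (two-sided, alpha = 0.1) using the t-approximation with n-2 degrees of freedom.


Step 1: Rank x and y separately (midranks; no ties here).
rank(x): 7->6, 2->2, 15->9, 11->7, 3->3, 4->4, 6->5, 13->8, 1->1, 19->10
rank(y): 11->7, 5->4, 18->10, 9->6, 1->1, 4->3, 16->9, 12->8, 6->5, 2->2
Step 2: d_i = R_x(i) - R_y(i); compute d_i^2.
  (6-7)^2=1, (2-4)^2=4, (9-10)^2=1, (7-6)^2=1, (3-1)^2=4, (4-3)^2=1, (5-9)^2=16, (8-8)^2=0, (1-5)^2=16, (10-2)^2=64
sum(d^2) = 108.
Step 3: rho = 1 - 6*108 / (10*(10^2 - 1)) = 1 - 648/990 = 0.345455.
Step 4: Under H0, t = rho * sqrt((n-2)/(1-rho^2)) = 1.0412 ~ t(8).
Step 5: Two-sided p-value from the t-distribution with 8 df = 0.328227.
Step 6: alpha = 0.1. fail to reject H0.

rho = 0.3455, p = 0.328227, fail to reject H0 at alpha = 0.1.


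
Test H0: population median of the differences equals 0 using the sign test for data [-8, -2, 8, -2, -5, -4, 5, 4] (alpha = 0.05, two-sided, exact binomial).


Step 1: Discard zero differences. Original n = 8; n_eff = number of nonzero differences = 8.
Nonzero differences (with sign): -8, -2, +8, -2, -5, -4, +5, +4
Step 2: Count signs: positive = 3, negative = 5.
Step 3: Under H0: P(positive) = 0.5, so the number of positives S ~ Bin(8, 0.5).
Step 4: Two-sided exact p-value = sum of Bin(8,0.5) probabilities at or below the observed probability = 0.726562.
Step 5: alpha = 0.05. fail to reject H0.

n_eff = 8, pos = 3, neg = 5, p = 0.726562, fail to reject H0.


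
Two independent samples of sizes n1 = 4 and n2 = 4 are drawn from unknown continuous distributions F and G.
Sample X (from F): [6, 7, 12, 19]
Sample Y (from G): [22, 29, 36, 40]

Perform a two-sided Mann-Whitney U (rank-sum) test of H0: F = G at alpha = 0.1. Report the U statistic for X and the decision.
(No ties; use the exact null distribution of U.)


Step 1: Combine and sort all 8 observations; assign midranks.
sorted (value, group): (6,X), (7,X), (12,X), (19,X), (22,Y), (29,Y), (36,Y), (40,Y)
ranks: 6->1, 7->2, 12->3, 19->4, 22->5, 29->6, 36->7, 40->8
Step 2: Rank sum for X: R1 = 1 + 2 + 3 + 4 = 10.
Step 3: U_X = R1 - n1(n1+1)/2 = 10 - 4*5/2 = 10 - 10 = 0.
       U_Y = n1*n2 - U_X = 16 - 0 = 16.
Step 4: No ties, so the exact null distribution of U (based on enumerating the C(8,4) = 70 equally likely rank assignments) gives the two-sided p-value.
Step 5: p-value = 0.028571; compare to alpha = 0.1. reject H0.

U_X = 0, p = 0.028571, reject H0 at alpha = 0.1.


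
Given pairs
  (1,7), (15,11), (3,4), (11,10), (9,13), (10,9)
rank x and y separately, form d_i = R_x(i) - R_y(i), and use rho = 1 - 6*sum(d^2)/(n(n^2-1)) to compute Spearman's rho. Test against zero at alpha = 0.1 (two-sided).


Step 1: Rank x and y separately (midranks; no ties here).
rank(x): 1->1, 15->6, 3->2, 11->5, 9->3, 10->4
rank(y): 7->2, 11->5, 4->1, 10->4, 13->6, 9->3
Step 2: d_i = R_x(i) - R_y(i); compute d_i^2.
  (1-2)^2=1, (6-5)^2=1, (2-1)^2=1, (5-4)^2=1, (3-6)^2=9, (4-3)^2=1
sum(d^2) = 14.
Step 3: rho = 1 - 6*14 / (6*(6^2 - 1)) = 1 - 84/210 = 0.600000.
Step 4: Under H0, t = rho * sqrt((n-2)/(1-rho^2)) = 1.5000 ~ t(4).
Step 5: Two-sided p-value from the t-distribution with 4 df = 0.208000.
Step 6: alpha = 0.1. fail to reject H0.

rho = 0.6000, p = 0.208000, fail to reject H0 at alpha = 0.1.
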